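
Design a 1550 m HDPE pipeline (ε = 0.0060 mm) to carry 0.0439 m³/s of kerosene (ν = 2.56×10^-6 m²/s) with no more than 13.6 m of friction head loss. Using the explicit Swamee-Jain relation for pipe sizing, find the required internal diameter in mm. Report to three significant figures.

D ≈ 203 mm

Swamee-Jain (Type III): D = 0.66·[ε^1.25·(LQ²/(gh_f))^4.75 + ν·Q^9.4·(L/(gh_f))^5.2]^0.04
LQ²/(gh_f) = 0.02239; L/(gh_f) = 11.62
Term 1 = ε^1.25·(…)^4.75 = 4.32×10^-15; Term 2 = ν·Q^9.4·(…)^5.2 = 1.53×10^-13
D = 0.66·(4.32×10^-15 + 1.53×10^-13)^0.04 = 0.2030 m = 203 mm
Check: V = 1.36 m/s, Re = 1.08×10^5, f = 0.01778, h_f = 12.7 m ≈ 13.6 m ✓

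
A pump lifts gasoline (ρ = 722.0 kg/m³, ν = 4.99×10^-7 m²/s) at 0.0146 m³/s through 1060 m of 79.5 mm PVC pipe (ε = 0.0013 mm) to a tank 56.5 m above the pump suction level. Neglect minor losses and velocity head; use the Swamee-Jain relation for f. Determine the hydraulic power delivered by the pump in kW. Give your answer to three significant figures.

V = 4Q/(πD²) = 2.941 m/s; Re = 4.69×10^5; ε/D = 1.64×10^-5; f = 0.01349
h_f = f(L/D)V²/2g = 79.33 m
Total head H = z + h_f = 56.5 + 79.33 = 135.8 m
P_hyd = ρgQH = 722.0·9.81·0.0146·135.8 = 14.05 kW

P_hyd ≈ 14.0 kW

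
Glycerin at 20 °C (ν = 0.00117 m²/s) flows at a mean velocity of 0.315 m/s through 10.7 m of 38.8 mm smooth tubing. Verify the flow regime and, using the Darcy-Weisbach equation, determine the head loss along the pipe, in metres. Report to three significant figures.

h_f ≈ 8.54 m

Re = VD/ν = 0.315·0.03880/0.00117 = 10.4 → laminar (Re < 2300)
f = 64/Re = 6.127
h_f = f(L/D)V²/(2g) = 6.127·(10.7/0.03880)·0.315²/(2·9.81) = 8.545 m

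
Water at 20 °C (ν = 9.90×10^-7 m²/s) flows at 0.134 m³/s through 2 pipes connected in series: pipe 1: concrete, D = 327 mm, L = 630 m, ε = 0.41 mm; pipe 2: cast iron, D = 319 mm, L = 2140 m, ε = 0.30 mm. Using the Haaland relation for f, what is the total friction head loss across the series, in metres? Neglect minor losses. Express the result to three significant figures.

H ≈ 24.4 m

Pipe 1: V = 1.596 m/s, Re = 5.27×10^5, ε/D = 0.00125, f = 0.02123, h_1 = f(L/D)V²/2g = 5.307 m
Pipe 2: V = 1.677 m/s, Re = 5.40×10^5, ε/D = 9.40×10^-4, f = 0.01989, h_2 = f(L/D)V²/2g = 19.12 m
Series → Q common, losses add: H = Σh = 24.42 m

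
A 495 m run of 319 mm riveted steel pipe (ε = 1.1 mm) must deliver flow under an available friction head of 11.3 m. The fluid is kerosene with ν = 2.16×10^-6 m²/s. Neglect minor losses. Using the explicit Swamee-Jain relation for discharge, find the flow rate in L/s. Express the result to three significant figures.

Q ≈ 182 L/s

Swamee-Jain (Type II): Q = -0.965·√(gD⁵h_f/L)·ln[ε/(3.7D) + √(3.17ν²L/(gD³h_f))]
√(gD⁵h_f/L) = √(9.81·0.319⁵·11.3/495) = 0.02720
ε/(3.7D) = 9.32×10^-4; √(3.17ν²L/(gD³h_f)) = 4.51×10^-5
Q = -0.965·0.02720·ln(9.771×10^-4) = 0.1819 m³/s
Check: V = 2.28 m/s, Re = 3.36×10^5, f = 0.02772, h_f = 11.4 m ≈ 11.3 m ✓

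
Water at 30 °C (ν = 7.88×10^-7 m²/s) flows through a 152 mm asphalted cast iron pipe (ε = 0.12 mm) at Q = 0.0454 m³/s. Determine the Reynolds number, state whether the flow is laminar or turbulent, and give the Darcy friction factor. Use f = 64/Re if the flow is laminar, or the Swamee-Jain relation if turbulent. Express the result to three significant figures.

Re ≈ 4.83×10^5; turbulent; f ≈ 0.0194

V = 4Q/(πD²) = 2.502 m/s
Re = VD/ν = 2.502·0.152/7.88×10^-7 = 4.83×10^5
Re > 4000 → turbulent; ε/D = 7.89×10^-4
Swamee-Jain: f = 0.01940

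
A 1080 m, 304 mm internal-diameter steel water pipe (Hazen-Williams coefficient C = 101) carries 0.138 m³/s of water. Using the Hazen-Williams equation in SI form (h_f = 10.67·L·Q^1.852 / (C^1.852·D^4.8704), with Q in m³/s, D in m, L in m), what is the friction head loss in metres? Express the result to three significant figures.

h_f ≈ 18.8 m

h_f = 10.67·1080·0.138^1.852 / (101^1.852·0.304^4.8704) = 18.85 m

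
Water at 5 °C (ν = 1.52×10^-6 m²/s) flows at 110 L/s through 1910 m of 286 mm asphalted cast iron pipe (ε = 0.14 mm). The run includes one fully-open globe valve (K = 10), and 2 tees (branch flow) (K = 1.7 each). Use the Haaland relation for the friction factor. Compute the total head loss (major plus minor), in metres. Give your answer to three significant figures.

V = 4Q/(πD²) = 1.712 m/s; V²/2g = 0.1494 m
Re = 3.22×10^5, ε/D = 4.90×10^-4 → f = 0.01793 (Haaland)
Major: h_f = f(L/D)·V²/2g = 0.01793·6678·0.1494 = 17.89 m
Minor: ΣK = 13.4; h_m = ΣK·V²/2g = 2.002 m
Total H_L = 17.89 + 2.002 = 19.89 m

H_L ≈ 19.9 m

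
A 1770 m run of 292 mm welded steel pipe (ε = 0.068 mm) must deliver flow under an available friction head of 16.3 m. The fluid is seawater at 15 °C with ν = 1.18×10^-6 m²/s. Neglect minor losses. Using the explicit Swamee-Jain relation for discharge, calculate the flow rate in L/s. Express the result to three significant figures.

Swamee-Jain (Type II): Q = -0.965·√(gD⁵h_f/L)·ln[ε/(3.7D) + √(3.17ν²L/(gD³h_f))]
√(gD⁵h_f/L) = √(9.81·0.292⁵·16.3/1770) = 0.01385
ε/(3.7D) = 6.29×10^-5; √(3.17ν²L/(gD³h_f)) = 4.43×10^-5
Q = -0.965·0.01385·ln(1.072×10^-4) = 0.1222 m³/s
Check: V = 1.82 m/s, Re = 4.51×10^5, f = 0.01594, h_f = 16.4 m ≈ 16.3 m ✓

Q ≈ 122 L/s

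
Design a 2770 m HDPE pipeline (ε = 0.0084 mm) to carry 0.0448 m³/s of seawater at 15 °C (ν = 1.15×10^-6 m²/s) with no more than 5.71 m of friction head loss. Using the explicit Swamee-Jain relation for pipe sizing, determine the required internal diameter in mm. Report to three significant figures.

D ≈ 268 mm

Swamee-Jain (Type III): D = 0.66·[ε^1.25·(LQ²/(gh_f))^4.75 + ν·Q^9.4·(L/(gh_f))^5.2]^0.04
LQ²/(gh_f) = 0.09925; L/(gh_f) = 49.45
Term 1 = ε^1.25·(…)^4.75 = 7.76×10^-12; Term 2 = ν·Q^9.4·(…)^5.2 = 1.56×10^-10
D = 0.66·(7.76×10^-12 + 1.56×10^-10)^0.04 = 0.2680 m = 268 mm
Check: V = 0.794 m/s, Re = 1.85×10^5, f = 0.01604, h_f = 5.33 m ≈ 5.71 m ✓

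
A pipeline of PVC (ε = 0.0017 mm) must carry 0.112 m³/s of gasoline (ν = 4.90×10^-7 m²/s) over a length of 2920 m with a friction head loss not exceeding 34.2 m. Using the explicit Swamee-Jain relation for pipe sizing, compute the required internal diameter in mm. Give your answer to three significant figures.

Swamee-Jain (Type III): D = 0.66·[ε^1.25·(LQ²/(gh_f))^4.75 + ν·Q^9.4·(L/(gh_f))^5.2]^0.04
LQ²/(gh_f) = 0.1092; L/(gh_f) = 8.703
Term 1 = ε^1.25·(…)^4.75 = 1.66×10^-12; Term 2 = ν·Q^9.4·(…)^5.2 = 4.36×10^-11
D = 0.66·(1.66×10^-12 + 4.36×10^-11)^0.04 = 0.2545 m = 255 mm
Check: V = 2.20 m/s, Re = 1.14×10^6, f = 0.01153, h_f = 32.7 m ≈ 34.2 m ✓

D ≈ 255 mm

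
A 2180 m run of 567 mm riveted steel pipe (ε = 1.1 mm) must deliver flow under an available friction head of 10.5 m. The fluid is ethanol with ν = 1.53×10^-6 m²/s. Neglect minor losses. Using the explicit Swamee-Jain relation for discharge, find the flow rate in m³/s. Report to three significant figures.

Swamee-Jain (Type II): Q = -0.965·√(gD⁵h_f/L)·ln[ε/(3.7D) + √(3.17ν²L/(gD³h_f))]
√(gD⁵h_f/L) = √(9.81·0.567⁵·10.5/2180) = 0.05262
ε/(3.7D) = 5.24×10^-4; √(3.17ν²L/(gD³h_f)) = 2.94×10^-5
Q = -0.965·0.05262·ln(5.537×10^-4) = 0.3808 m³/s
Check: V = 1.51 m/s, Re = 5.59×10^5, f = 0.02368, h_f = 10.6 m ≈ 10.5 m ✓

Q ≈ 0.381 m³/s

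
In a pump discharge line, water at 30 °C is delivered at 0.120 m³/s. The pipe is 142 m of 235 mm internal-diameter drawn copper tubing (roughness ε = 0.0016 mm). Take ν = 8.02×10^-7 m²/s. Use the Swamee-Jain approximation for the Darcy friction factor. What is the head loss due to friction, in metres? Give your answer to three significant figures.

V = 4Q/(πD²) = 4·0.120/(π·0.235²) = 2.767 m/s
Re = VD/ν = 2.767·0.235/8.02×10^-7 = 8.11×10^5 → turbulent
ε/D = 0.0016/235 = 6.81×10^-6
Swamee-Jain: f = 0.01218
h_f = f(L/D)V²/(2g) = 0.01218·(142/0.235)·2.767²/(2·9.81) = 2.871 m

h_f ≈ 2.87 m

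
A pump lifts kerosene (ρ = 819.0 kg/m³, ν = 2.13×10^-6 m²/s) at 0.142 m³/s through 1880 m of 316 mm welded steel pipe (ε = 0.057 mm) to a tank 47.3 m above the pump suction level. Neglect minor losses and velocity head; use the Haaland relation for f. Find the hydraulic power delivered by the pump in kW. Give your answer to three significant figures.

V = 4Q/(πD²) = 1.811 m/s; Re = 2.69×10^5; ε/D = 1.80×10^-4; f = 0.01612
h_f = f(L/D)V²/2g = 16.02 m
Total head H = z + h_f = 47.3 + 16.02 = 63.32 m
P_hyd = ρgQH = 819.0·9.81·0.142·63.32 = 72.24 kW

P_hyd ≈ 72.2 kW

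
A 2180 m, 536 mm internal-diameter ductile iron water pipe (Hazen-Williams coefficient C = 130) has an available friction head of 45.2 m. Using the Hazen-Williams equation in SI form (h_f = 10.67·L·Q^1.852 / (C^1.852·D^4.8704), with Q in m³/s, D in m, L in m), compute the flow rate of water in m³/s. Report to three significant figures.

Q ≈ 0.866 m³/s

Rearranging: Q = [h_f·C^1.852·D^4.8704 / (10.67·L)]^(1/1.852)
Q = [45.2·130^1.852·0.536^4.8704 / (10.67·2180)]^0.540 = 0.8662 m³/s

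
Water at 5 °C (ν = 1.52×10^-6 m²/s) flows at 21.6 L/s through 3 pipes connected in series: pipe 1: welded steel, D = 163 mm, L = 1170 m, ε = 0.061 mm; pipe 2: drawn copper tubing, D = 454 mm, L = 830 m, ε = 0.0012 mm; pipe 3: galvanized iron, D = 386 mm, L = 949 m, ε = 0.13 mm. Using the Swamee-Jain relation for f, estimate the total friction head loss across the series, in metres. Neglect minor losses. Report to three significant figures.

Pipe 1: V = 1.035 m/s, Re = 1.11×10^5, ε/D = 3.74×10^-4, f = 0.01957, h_1 = f(L/D)V²/2g = 7.670 m
Pipe 2: V = 0.1334 m/s, Re = 3.99×10^4, ε/D = 2.64×10^-6, f = 0.02187, h_2 = f(L/D)V²/2g = 0.03629 m
Pipe 3: V = 0.1846 m/s, Re = 4.69×10^4, ε/D = 3.37×10^-4, f = 0.02232, h_3 = f(L/D)V²/2g = 0.09529 m
Series → Q common, losses add: H = Σh = 7.801 m

H ≈ 7.80 m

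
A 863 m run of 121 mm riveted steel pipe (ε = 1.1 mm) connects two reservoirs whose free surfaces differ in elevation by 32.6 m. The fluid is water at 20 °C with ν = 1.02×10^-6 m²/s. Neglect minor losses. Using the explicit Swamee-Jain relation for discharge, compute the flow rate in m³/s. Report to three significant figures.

Q ≈ 0.0179 m³/s

Swamee-Jain (Type II): Q = -0.965·√(gD⁵h_f/L)·ln[ε/(3.7D) + √(3.17ν²L/(gD³h_f))]
√(gD⁵h_f/L) = √(9.81·0.121⁵·32.6/863) = 0.003100
ε/(3.7D) = 0.00246; √(3.17ν²L/(gD³h_f)) = 7.09×10^-5
Q = -0.965·0.003100·ln(0.002528) = 0.01789 m³/s
Check: V = 1.56 m/s, Re = 1.85×10^5, f = 0.03723, h_f = 32.8 m ≈ 32.6 m ✓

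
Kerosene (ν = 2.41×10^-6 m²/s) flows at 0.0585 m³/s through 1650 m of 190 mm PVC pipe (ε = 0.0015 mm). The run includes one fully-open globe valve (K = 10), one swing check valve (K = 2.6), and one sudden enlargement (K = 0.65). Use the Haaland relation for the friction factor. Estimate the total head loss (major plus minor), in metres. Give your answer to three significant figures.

V = 4Q/(πD²) = 2.063 m/s; V²/2g = 0.2170 m
Re = 1.63×10^5, ε/D = 7.89×10^-6 → f = 0.01618 (Haaland)
Major: h_f = f(L/D)·V²/2g = 0.01618·8684·0.2170 = 30.49 m
Minor: ΣK = 13.2; h_m = ΣK·V²/2g = 2.875 m
Total H_L = 30.49 + 2.875 = 33.37 m

H_L ≈ 33.4 m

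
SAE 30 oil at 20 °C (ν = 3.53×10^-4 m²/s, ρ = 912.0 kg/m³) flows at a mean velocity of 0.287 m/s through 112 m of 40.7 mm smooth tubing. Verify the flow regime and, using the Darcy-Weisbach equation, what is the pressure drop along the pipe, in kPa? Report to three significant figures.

Δp ≈ 200 kPa

Re = VD/ν = 0.287·0.04070/3.53×10^-4 = 33.1 → laminar (Re < 2300)
f = 64/Re = 1.934
h_f = f(L/D)V²/(2g) = 1.934·(112/0.04070)·0.287²/(2·9.81) = 22.34 m
Δp = ρg·h_f = 912.0·9.81·22.34 = 199.9 kPa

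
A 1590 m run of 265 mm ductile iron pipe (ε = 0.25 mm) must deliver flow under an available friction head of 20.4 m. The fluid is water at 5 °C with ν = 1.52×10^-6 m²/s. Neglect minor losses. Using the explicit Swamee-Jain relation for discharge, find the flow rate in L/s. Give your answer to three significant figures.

Q ≈ 100.0 L/s

Swamee-Jain (Type II): Q = -0.965·√(gD⁵h_f/L)·ln[ε/(3.7D) + √(3.17ν²L/(gD³h_f))]
√(gD⁵h_f/L) = √(9.81·0.265⁵·20.4/1590) = 0.01283
ε/(3.7D) = 2.55×10^-4; √(3.17ν²L/(gD³h_f)) = 5.59×10^-5
Q = -0.965·0.01283·ln(3.109×10^-4) = 0.09995 m³/s
Check: V = 1.81 m/s, Re = 3.16×10^5, f = 0.02046, h_f = 20.5 m ≈ 20.4 m ✓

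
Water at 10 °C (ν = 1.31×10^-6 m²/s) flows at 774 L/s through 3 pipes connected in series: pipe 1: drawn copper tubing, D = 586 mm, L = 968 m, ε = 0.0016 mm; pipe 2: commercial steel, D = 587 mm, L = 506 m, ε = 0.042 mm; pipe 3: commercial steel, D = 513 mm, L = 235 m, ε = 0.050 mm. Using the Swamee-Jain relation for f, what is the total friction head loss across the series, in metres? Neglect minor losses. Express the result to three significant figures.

H ≈ 16.6 m

Pipe 1: V = 2.870 m/s, Re = 1.28×10^6, ε/D = 2.73×10^-6, f = 0.01121, h_1 = f(L/D)V²/2g = 7.776 m
Pipe 2: V = 2.860 m/s, Re = 1.28×10^6, ε/D = 7.16×10^-5, f = 0.01277, h_2 = f(L/D)V²/2g = 4.589 m
Pipe 3: V = 3.745 m/s, Re = 1.47×10^6, ε/D = 9.75×10^-5, f = 0.01308, h_3 = f(L/D)V²/2g = 4.284 m
Series → Q common, losses add: H = Σh = 16.65 m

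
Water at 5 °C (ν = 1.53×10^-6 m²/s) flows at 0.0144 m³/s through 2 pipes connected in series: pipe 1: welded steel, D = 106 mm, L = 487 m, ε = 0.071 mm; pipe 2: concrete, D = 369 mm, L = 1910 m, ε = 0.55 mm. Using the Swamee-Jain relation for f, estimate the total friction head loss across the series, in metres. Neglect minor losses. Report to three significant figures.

H ≈ 13.1 m

Pipe 1: V = 1.632 m/s, Re = 1.13×10^5, ε/D = 6.70×10^-4, f = 0.02083, h_1 = f(L/D)V²/2g = 12.99 m
Pipe 2: V = 0.1347 m/s, Re = 3.25×10^4, ε/D = 0.00149, f = 0.02697, h_2 = f(L/D)V²/2g = 0.1290 m
Series → Q common, losses add: H = Σh = 13.12 m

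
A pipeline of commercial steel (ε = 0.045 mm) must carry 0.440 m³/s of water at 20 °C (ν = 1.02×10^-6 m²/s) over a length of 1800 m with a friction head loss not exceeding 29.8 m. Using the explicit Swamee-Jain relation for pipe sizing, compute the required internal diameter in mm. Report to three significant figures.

D ≈ 422 mm

Swamee-Jain (Type III): D = 0.66·[ε^1.25·(LQ²/(gh_f))^4.75 + ν·Q^9.4·(L/(gh_f))^5.2]^0.04
LQ²/(gh_f) = 1.192; L/(gh_f) = 6.157
Term 1 = ε^1.25·(…)^4.75 = 8.49×10^-6; Term 2 = ν·Q^9.4·(…)^5.2 = 5.78×10^-6
D = 0.66·(8.49×10^-6 + 5.78×10^-6)^0.04 = 0.4224 m = 422 mm
Check: V = 3.14 m/s, Re = 1.30×10^6, f = 0.01334, h_f = 28.6 m ≈ 29.8 m ✓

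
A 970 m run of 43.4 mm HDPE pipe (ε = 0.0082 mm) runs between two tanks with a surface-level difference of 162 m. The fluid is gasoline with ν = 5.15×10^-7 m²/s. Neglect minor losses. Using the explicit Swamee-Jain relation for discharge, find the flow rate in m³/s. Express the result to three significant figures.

Q ≈ 0.00434 m³/s

Swamee-Jain (Type II): Q = -0.965·√(gD⁵h_f/L)·ln[ε/(3.7D) + √(3.17ν²L/(gD³h_f))]
√(gD⁵h_f/L) = √(9.81·0.0434⁵·162/970) = 5.023×10^-4
ε/(3.7D) = 5.11×10^-5; √(3.17ν²L/(gD³h_f)) = 7.92×10^-5
Q = -0.965·5.023×10^-4·ln(1.303×10^-4) = 0.004336 m³/s
Check: V = 2.93 m/s, Re = 2.47×10^5, f = 0.01660, h_f = 162 m ≈ 162 m ✓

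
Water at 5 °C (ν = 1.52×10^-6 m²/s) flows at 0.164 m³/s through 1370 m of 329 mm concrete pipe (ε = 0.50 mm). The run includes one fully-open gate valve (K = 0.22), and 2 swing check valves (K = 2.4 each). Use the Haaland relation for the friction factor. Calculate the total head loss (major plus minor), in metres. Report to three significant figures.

V = 4Q/(πD²) = 1.929 m/s; V²/2g = 0.1897 m
Re = 4.18×10^5, ε/D = 0.00152 → f = 0.02231 (Haaland)
Major: h_f = f(L/D)·V²/2g = 0.02231·4164·0.1897 = 17.62 m
Minor: ΣK = 5.02; h_m = ΣK·V²/2g = 0.9522 m
Total H_L = 17.62 + 0.9522 = 18.57 m

H_L ≈ 18.6 m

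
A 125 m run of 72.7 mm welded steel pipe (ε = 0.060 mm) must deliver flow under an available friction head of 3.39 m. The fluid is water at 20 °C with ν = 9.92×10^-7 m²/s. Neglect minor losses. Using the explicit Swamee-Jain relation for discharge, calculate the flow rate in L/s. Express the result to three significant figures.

Swamee-Jain (Type II): Q = -0.965·√(gD⁵h_f/L)·ln[ε/(3.7D) + √(3.17ν²L/(gD³h_f))]
√(gD⁵h_f/L) = √(9.81·0.0727⁵·3.39/125) = 7.350×10^-4
ε/(3.7D) = 2.23×10^-4; √(3.17ν²L/(gD³h_f)) = 1.75×10^-4
Q = -0.965·7.350×10^-4·ln(3.977×10^-4) = 0.005554 m³/s
Check: V = 1.34 m/s, Re = 9.81×10^4, f = 0.02176, h_f = 3.41 m ≈ 3.39 m ✓

Q ≈ 5.55 L/s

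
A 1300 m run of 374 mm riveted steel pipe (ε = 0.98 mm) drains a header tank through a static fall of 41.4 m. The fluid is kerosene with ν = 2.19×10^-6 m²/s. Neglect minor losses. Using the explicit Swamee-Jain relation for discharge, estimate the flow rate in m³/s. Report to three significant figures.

Swamee-Jain (Type II): Q = -0.965·√(gD⁵h_f/L)·ln[ε/(3.7D) + √(3.17ν²L/(gD³h_f))]
√(gD⁵h_f/L) = √(9.81·0.374⁵·41.4/1300) = 0.04781
ε/(3.7D) = 7.08×10^-4; √(3.17ν²L/(gD³h_f)) = 3.05×10^-5
Q = -0.965·0.04781·ln(7.387×10^-4) = 0.3327 m³/s
Check: V = 3.03 m/s, Re = 5.17×10^5, f = 0.02560, h_f = 41.6 m ≈ 41.4 m ✓

Q ≈ 0.333 m³/s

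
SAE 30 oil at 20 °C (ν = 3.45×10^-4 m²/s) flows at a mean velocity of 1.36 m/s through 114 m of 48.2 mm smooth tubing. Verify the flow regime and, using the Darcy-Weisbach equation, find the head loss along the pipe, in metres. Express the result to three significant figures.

h_f ≈ 75.1 m

Re = VD/ν = 1.36·0.04820/3.45×10^-4 = 190 → laminar (Re < 2300)
f = 64/Re = 0.3368
h_f = f(L/D)V²/(2g) = 0.3368·(114/0.04820)·1.36²/(2·9.81) = 75.10 m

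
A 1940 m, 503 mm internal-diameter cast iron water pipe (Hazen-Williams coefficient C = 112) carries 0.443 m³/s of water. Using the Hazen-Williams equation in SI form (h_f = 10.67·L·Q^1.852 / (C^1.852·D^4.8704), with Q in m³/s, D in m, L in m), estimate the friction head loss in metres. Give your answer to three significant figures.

h_f ≈ 20.9 m

h_f = 10.67·1940·0.443^1.852 / (112^1.852·0.503^4.8704) = 20.87 m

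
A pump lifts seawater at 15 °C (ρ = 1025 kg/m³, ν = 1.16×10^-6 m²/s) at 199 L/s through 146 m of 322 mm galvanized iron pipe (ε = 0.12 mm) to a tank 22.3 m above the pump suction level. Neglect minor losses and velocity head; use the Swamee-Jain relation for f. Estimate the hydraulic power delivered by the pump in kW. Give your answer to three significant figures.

P_hyd ≈ 49.2 kW

V = 4Q/(πD²) = 2.444 m/s; Re = 6.78×10^5; ε/D = 3.73×10^-4; f = 0.01664
h_f = f(L/D)V²/2g = 2.297 m
Total head H = z + h_f = 22.3 + 2.297 = 24.60 m
P_hyd = ρgQH = 1025·9.81·0.199·24.60 = 49.22 kW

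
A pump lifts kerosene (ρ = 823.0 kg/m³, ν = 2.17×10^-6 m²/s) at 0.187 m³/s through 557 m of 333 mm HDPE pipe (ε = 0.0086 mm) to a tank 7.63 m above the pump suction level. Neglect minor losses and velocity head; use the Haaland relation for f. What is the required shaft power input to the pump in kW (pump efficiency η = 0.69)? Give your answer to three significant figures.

V = 4Q/(πD²) = 2.147 m/s; Re = 3.29×10^5; ε/D = 2.58×10^-5; f = 0.01433
h_f = f(L/D)V²/2g = 5.631 m
Total head H = z + h_f = 7.63 + 5.631 = 13.26 m
P_hyd = ρgQH = 823.0·9.81·0.187·13.26 = 20.02 kW
P_shaft = P_hyd/η = 20.02/0.69 = 29.02 kW

P_shaft ≈ 29.0 kW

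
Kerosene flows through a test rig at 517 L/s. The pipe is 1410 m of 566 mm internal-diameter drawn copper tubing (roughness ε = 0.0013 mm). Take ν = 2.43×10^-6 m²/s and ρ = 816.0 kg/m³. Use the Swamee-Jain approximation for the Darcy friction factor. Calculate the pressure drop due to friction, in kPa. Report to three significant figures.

Δp ≈ 56.8 kPa

V = 4Q/(πD²) = 4·0.517/(π·0.566²) = 2.055 m/s
Re = VD/ν = 2.055·0.566/2.43×10^-6 = 4.79×10^5 → turbulent
ε/D = 0.0013/566 = 2.30×10^-6
Swamee-Jain: f = 0.01323
h_f = f(L/D)V²/(2g) = 0.01323·(1410/0.566)·2.055²/(2·9.81) = 7.092 m
Δp = ρg·h_f = 816.0·9.81·7.092 = 56.77 kPa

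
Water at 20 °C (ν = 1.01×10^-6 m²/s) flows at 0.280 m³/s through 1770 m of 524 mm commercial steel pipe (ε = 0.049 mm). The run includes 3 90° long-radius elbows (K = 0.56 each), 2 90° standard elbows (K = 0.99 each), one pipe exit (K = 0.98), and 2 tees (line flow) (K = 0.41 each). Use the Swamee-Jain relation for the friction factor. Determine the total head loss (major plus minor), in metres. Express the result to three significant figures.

H_L ≈ 4.51 m

V = 4Q/(πD²) = 1.298 m/s; V²/2g = 0.08592 m
Re = 6.74×10^5, ε/D = 9.35×10^-5 → f = 0.01392 (Swamee-Jain)
Major: h_f = f(L/D)·V²/2g = 0.01392·3378·0.08592 = 4.041 m
Minor: ΣK = 5.46; h_m = ΣK·V²/2g = 0.4691 m
Total H_L = 4.041 + 0.4691 = 4.510 m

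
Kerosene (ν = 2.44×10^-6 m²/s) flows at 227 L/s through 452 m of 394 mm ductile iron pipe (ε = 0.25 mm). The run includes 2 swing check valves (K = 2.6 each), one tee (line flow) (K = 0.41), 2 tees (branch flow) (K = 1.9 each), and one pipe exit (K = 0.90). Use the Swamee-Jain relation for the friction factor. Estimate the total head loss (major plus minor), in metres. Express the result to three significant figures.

H_L ≈ 5.68 m

V = 4Q/(πD²) = 1.862 m/s; V²/2g = 0.1767 m
Re = 3.01×10^5, ε/D = 6.35×10^-4 → f = 0.01906 (Swamee-Jain)
Major: h_f = f(L/D)·V²/2g = 0.01906·1147·0.1767 = 3.863 m
Minor: ΣK = 10.3; h_m = ΣK·V²/2g = 1.822 m
Total H_L = 3.863 + 1.822 = 5.685 m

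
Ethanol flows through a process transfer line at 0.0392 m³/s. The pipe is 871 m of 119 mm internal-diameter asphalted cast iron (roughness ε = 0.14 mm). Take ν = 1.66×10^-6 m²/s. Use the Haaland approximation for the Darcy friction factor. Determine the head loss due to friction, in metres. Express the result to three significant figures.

V = 4Q/(πD²) = 4·0.0392/(π·0.119²) = 3.525 m/s
Re = VD/ν = 3.525·0.119/1.66×10^-6 = 2.53×10^5 → turbulent
ε/D = 0.14/119 = 0.00118
Haaland: f = 0.02137
h_f = f(L/D)V²/(2g) = 0.02137·(871/0.119)·3.525²/(2·9.81) = 99.04 m

h_f ≈ 99.0 m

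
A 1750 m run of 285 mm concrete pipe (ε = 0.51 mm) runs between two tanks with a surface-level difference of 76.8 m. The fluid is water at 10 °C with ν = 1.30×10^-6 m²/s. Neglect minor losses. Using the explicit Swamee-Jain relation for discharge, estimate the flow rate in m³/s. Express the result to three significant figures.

Q ≈ 0.208 m³/s

Swamee-Jain (Type II): Q = -0.965·√(gD⁵h_f/L)·ln[ε/(3.7D) + √(3.17ν²L/(gD³h_f))]
√(gD⁵h_f/L) = √(9.81·0.285⁵·76.8/1750) = 0.02845
ε/(3.7D) = 4.84×10^-4; √(3.17ν²L/(gD³h_f)) = 2.32×10^-5
Q = -0.965·0.02845·ln(5.068×10^-4) = 0.2083 m³/s
Check: V = 3.27 m/s, Re = 7.16×10^5, f = 0.02312, h_f = 77.1 m ≈ 76.8 m ✓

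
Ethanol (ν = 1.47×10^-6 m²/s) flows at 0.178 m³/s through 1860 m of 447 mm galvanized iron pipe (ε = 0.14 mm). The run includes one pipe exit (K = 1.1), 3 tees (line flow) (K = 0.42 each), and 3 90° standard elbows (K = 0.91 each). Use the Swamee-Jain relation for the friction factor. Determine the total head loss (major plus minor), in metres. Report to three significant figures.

H_L ≈ 4.96 m

V = 4Q/(πD²) = 1.134 m/s; V²/2g = 0.06557 m
Re = 3.45×10^5, ε/D = 3.13×10^-4 → f = 0.01695 (Swamee-Jain)
Major: h_f = f(L/D)·V²/2g = 0.01695·4161·0.06557 = 4.624 m
Minor: ΣK = 5.09; h_m = ΣK·V²/2g = 0.3338 m
Total H_L = 4.624 + 0.3338 = 4.957 m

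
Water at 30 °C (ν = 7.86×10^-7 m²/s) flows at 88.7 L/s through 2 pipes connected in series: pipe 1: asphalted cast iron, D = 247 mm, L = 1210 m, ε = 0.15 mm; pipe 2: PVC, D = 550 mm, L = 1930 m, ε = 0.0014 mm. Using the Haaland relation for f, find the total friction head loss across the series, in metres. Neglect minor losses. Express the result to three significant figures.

H ≈ 15.9 m

Pipe 1: V = 1.851 m/s, Re = 5.82×10^5, ε/D = 6.07×10^-4, f = 0.01813, h_1 = f(L/D)V²/2g = 15.51 m
Pipe 2: V = 0.3733 m/s, Re = 2.61×10^5, ε/D = 2.55×10^-6, f = 0.01474, h_2 = f(L/D)V²/2g = 0.3675 m
Series → Q common, losses add: H = Σh = 15.88 m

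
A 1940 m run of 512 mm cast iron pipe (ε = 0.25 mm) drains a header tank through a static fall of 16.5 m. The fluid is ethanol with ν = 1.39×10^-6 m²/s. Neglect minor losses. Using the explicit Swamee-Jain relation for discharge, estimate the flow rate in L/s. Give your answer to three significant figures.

Q ≈ 459 L/s

Swamee-Jain (Type II): Q = -0.965·√(gD⁵h_f/L)·ln[ε/(3.7D) + √(3.17ν²L/(gD³h_f))]
√(gD⁵h_f/L) = √(9.81·0.512⁵·16.5/1940) = 0.05418
ε/(3.7D) = 1.32×10^-4; √(3.17ν²L/(gD³h_f)) = 2.34×10^-5
Q = -0.965·0.05418·ln(1.554×10^-4) = 0.4585 m³/s
Check: V = 2.23 m/s, Re = 8.20×10^5, f = 0.01733, h_f = 16.6 m ≈ 16.5 m ✓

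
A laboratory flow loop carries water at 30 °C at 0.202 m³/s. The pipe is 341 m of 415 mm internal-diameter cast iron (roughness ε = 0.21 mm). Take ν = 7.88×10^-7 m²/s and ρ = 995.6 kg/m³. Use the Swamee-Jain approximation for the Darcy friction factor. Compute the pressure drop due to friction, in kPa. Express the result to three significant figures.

V = 4Q/(πD²) = 4·0.202/(π·0.415²) = 1.493 m/s
Re = VD/ν = 1.493·0.415/7.88×10^-7 = 7.86×10^5 → turbulent
ε/D = 0.21/415 = 5.06×10^-4
Swamee-Jain: f = 0.01748
h_f = f(L/D)V²/(2g) = 0.01748·(341/0.415)·1.493²/(2·9.81) = 1.632 m
Δp = ρg·h_f = 995.6·9.81·1.632 = 15.94 kPa

Δp ≈ 15.9 kPa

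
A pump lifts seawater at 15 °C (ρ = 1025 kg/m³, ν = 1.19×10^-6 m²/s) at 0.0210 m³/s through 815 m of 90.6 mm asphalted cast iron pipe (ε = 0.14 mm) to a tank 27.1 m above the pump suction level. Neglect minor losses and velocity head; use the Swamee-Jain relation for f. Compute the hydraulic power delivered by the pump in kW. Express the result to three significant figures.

P_hyd ≈ 29.3 kW

V = 4Q/(πD²) = 3.257 m/s; Re = 2.48×10^5; ε/D = 0.00155; f = 0.02292
h_f = f(L/D)V²/2g = 111.5 m
Total head H = z + h_f = 27.1 + 111.5 = 138.6 m
P_hyd = ρgQH = 1025·9.81·0.0210·138.6 = 29.26 kW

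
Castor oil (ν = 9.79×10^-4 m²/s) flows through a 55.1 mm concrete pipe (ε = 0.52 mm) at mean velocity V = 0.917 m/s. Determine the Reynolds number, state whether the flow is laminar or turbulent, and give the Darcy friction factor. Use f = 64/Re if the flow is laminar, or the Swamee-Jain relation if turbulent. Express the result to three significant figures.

Re ≈ 51.6; laminar; f = 64/Re ≈ 1.24

Re = VD/ν = 0.9170·0.0551/9.79×10^-4 = 51.6
Re < 2300 → laminar → f = 64/Re = 1.240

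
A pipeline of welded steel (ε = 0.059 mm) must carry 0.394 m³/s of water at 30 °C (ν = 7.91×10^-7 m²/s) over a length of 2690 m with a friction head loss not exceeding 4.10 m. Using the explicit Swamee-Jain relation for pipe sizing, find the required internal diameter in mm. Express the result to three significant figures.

Swamee-Jain (Type III): D = 0.66·[ε^1.25·(LQ²/(gh_f))^4.75 + ν·Q^9.4·(L/(gh_f))^5.2]^0.04
LQ²/(gh_f) = 10.38; L/(gh_f) = 66.88
Term 1 = ε^1.25·(…)^4.75 = 0.347; Term 2 = ν·Q^9.4·(…)^5.2 = 0.387
D = 0.66·(0.347 + 0.387)^0.04 = 0.6519 m = 652 mm
Check: V = 1.18 m/s, Re = 9.73×10^5, f = 0.01340, h_f = 3.93 m ≈ 4.10 m ✓

D ≈ 652 mm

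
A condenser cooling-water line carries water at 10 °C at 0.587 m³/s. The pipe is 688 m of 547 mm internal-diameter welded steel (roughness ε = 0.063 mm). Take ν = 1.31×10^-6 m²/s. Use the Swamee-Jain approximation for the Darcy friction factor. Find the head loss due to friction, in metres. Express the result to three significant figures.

V = 4Q/(πD²) = 4·0.587/(π·0.547²) = 2.498 m/s
Re = VD/ν = 2.498·0.547/1.31×10^-6 = 1.04×10^6 → turbulent
ε/D = 0.063/547 = 1.15×10^-4
Swamee-Jain: f = 0.01368
h_f = f(L/D)V²/(2g) = 0.01368·(688/0.547)·2.498²/(2·9.81) = 5.472 m

h_f ≈ 5.47 m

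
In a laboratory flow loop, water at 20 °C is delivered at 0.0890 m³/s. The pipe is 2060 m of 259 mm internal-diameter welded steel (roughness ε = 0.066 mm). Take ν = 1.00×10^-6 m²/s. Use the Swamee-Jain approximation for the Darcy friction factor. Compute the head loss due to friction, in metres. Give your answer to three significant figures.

h_f ≈ 18.7 m

V = 4Q/(πD²) = 4·0.0890/(π·0.259²) = 1.689 m/s
Re = VD/ν = 1.689·0.259/1.00×10^-6 = 4.38×10^5 → turbulent
ε/D = 0.066/259 = 2.55×10^-4
Swamee-Jain: f = 0.01617
h_f = f(L/D)V²/(2g) = 0.01617·(2060/0.259)·1.689²/(2·9.81) = 18.71 m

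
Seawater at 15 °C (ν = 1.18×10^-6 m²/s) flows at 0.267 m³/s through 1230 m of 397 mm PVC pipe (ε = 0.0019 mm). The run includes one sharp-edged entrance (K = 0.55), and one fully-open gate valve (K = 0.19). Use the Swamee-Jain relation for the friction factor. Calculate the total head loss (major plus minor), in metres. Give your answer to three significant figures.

V = 4Q/(πD²) = 2.157 m/s; V²/2g = 0.2371 m
Re = 7.26×10^5, ε/D = 4.79×10^-6 → f = 0.01236 (Swamee-Jain)
Major: h_f = f(L/D)·V²/2g = 0.01236·3098·0.2371 = 9.079 m
Minor: ΣK = 0.740; h_m = ΣK·V²/2g = 0.1755 m
Total H_L = 9.079 + 0.1755 = 9.255 m

H_L ≈ 9.25 m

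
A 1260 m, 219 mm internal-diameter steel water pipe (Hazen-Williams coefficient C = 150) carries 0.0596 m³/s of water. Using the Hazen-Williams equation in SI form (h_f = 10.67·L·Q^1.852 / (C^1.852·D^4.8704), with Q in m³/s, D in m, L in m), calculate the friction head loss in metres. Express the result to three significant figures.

h_f ≈ 11.0 m

h_f = 10.67·1260·0.0596^1.852 / (150^1.852·0.219^4.8704) = 11.03 m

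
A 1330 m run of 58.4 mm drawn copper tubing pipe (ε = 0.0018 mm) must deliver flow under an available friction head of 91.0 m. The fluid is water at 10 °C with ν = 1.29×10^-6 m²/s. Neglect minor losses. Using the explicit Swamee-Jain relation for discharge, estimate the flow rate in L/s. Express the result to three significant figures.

Swamee-Jain (Type II): Q = -0.965·√(gD⁵h_f/L)·ln[ε/(3.7D) + √(3.17ν²L/(gD³h_f))]
√(gD⁵h_f/L) = √(9.81·0.0584⁵·91.0/1330) = 6.752×10^-4
ε/(3.7D) = 8.33×10^-6; √(3.17ν²L/(gD³h_f)) = 1.99×10^-4
Q = -0.965·6.752×10^-4·ln(2.070×10^-4) = 0.005528 m³/s
Check: V = 2.06 m/s, Re = 9.34×10^4, f = 0.01830, h_f = 90.5 m ≈ 91.0 m ✓

Q ≈ 5.53 L/s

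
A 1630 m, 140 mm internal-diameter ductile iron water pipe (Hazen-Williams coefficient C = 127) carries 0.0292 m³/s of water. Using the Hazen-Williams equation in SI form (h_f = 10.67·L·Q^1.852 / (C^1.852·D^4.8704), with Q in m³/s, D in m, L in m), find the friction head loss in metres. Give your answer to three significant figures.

h_f ≈ 45.8 m

h_f = 10.67·1630·0.0292^1.852 / (127^1.852·0.140^4.8704) = 45.78 m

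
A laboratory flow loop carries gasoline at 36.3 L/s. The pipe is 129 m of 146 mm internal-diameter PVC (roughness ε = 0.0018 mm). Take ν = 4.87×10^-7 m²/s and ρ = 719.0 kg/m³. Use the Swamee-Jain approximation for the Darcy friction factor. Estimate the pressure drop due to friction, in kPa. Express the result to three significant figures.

Δp ≈ 19.0 kPa

V = 4Q/(πD²) = 4·0.0363/(π·0.146²) = 2.168 m/s
Re = VD/ν = 2.168·0.146/4.87×10^-7 = 6.50×10^5 → turbulent
ε/D = 0.0018/146 = 1.23×10^-5
Swamee-Jain: f = 0.01273
h_f = f(L/D)V²/(2g) = 0.01273·(129/0.146)·2.168²/(2·9.81) = 2.695 m
Δp = ρg·h_f = 719.0·9.81·2.695 = 19.01 kPa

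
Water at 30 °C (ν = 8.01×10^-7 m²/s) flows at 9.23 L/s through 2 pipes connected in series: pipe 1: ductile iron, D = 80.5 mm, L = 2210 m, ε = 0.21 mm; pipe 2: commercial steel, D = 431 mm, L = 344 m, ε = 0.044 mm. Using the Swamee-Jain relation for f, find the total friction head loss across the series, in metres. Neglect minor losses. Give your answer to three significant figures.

Pipe 1: V = 1.814 m/s, Re = 1.82×10^5, ε/D = 0.00261, f = 0.02616, h_1 = f(L/D)V²/2g = 120.4 m
Pipe 2: V = 0.06326 m/s, Re = 3.40×10^4, ε/D = 1.02×10^-4, f = 0.02302, h_2 = f(L/D)V²/2g = 0.003748 m
Series → Q common, losses add: H = Σh = 120.4 m

H ≈ 120 m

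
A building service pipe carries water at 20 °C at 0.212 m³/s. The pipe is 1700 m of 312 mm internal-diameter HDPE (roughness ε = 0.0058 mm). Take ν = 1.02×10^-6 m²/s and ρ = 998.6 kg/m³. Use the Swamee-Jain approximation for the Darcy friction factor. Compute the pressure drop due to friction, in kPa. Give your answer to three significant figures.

V = 4Q/(πD²) = 4·0.212/(π·0.312²) = 2.773 m/s
Re = VD/ν = 2.773·0.312/1.02×10^-6 = 8.48×10^5 → turbulent
ε/D = 0.0058/312 = 1.86×10^-5
Swamee-Jain: f = 0.01234
h_f = f(L/D)V²/(2g) = 0.01234·(1700/0.312)·2.773²/(2·9.81) = 26.35 m
Δp = ρg·h_f = 998.6·9.81·26.35 = 258.1 kPa

Δp ≈ 258 kPa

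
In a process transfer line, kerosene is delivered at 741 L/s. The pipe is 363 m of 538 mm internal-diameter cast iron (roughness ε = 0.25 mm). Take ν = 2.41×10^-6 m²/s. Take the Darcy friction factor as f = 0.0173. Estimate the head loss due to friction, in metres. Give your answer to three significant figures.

h_f ≈ 6.32 m

V = 4Q/(πD²) = 4·0.741/(π·0.538²) = 3.260 m/s
h_f = f(L/D)V²/(2g) = 0.01730·(363/0.538)·3.260²/(2·9.81) = 6.321 m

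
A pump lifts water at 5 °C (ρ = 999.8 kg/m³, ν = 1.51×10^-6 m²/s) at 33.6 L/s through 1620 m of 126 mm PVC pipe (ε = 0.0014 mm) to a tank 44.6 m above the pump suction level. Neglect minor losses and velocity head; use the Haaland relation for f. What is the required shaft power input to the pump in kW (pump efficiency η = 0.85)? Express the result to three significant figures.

P_shaft ≈ 45.4 kW

V = 4Q/(πD²) = 2.695 m/s; Re = 2.25×10^5; ε/D = 1.11×10^-5; f = 0.01522
h_f = f(L/D)V²/2g = 72.44 m
Total head H = z + h_f = 44.6 + 72.44 = 117.0 m
P_hyd = ρgQH = 999.8·9.81·0.0336·117.0 = 38.57 kW
P_shaft = P_hyd/η = 38.57/0.85 = 45.38 kW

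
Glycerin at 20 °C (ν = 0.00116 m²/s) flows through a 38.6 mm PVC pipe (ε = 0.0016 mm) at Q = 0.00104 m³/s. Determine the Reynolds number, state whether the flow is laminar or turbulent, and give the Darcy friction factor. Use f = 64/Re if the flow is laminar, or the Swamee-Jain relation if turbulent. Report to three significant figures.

Re ≈ 29.6; laminar; f = 64/Re ≈ 2.16

V = 4Q/(πD²) = 0.8887 m/s
Re = VD/ν = 0.8887·0.0386/0.00116 = 29.6
Re < 2300 → laminar → f = 64/Re = 2.164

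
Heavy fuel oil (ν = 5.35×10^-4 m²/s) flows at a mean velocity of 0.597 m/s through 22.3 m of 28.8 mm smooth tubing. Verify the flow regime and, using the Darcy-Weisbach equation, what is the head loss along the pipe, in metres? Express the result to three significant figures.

h_f ≈ 28.0 m

Re = VD/ν = 0.597·0.02880/5.35×10^-4 = 32.1 → laminar (Re < 2300)
f = 64/Re = 1.991
h_f = f(L/D)V²/(2g) = 1.991·(22.3/0.02880)·0.597²/(2·9.81) = 28.01 m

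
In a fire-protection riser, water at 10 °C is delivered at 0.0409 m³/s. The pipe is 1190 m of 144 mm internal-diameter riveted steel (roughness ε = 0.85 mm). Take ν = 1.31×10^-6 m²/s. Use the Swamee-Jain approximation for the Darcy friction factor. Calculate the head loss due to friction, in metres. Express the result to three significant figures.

h_f ≈ 86.1 m

V = 4Q/(πD²) = 4·0.0409/(π·0.144²) = 2.511 m/s
Re = VD/ν = 2.511·0.144/1.31×10^-6 = 2.76×10^5 → turbulent
ε/D = 0.85/144 = 0.00590
Swamee-Jain: f = 0.03240
h_f = f(L/D)V²/(2g) = 0.03240·(1190/0.144)·2.511²/(2·9.81) = 86.07 m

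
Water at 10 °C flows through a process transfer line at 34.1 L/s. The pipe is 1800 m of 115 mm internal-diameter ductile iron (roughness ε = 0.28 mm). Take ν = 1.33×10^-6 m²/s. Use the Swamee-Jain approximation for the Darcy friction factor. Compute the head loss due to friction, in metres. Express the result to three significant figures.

V = 4Q/(πD²) = 4·0.0341/(π·0.115²) = 3.283 m/s
Re = VD/ν = 3.283·0.115/1.33×10^-6 = 2.84×10^5 → turbulent
ε/D = 0.28/115 = 0.00243
Swamee-Jain: f = 0.02540
h_f = f(L/D)V²/(2g) = 0.02540·(1800/0.115)·3.283²/(2·9.81) = 218.4 m

h_f ≈ 218 m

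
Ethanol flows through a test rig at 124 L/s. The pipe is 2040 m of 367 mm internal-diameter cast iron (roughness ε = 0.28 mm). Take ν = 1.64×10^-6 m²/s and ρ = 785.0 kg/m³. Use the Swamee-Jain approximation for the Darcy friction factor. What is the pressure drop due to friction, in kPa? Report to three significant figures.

V = 4Q/(πD²) = 4·0.124/(π·0.367²) = 1.172 m/s
Re = VD/ν = 1.172·0.367/1.64×10^-6 = 2.62×10^5 → turbulent
ε/D = 0.28/367 = 7.63×10^-4
Swamee-Jain: f = 0.01985
h_f = f(L/D)V²/(2g) = 0.01985·(2040/0.367)·1.172²/(2·9.81) = 7.726 m
Δp = ρg·h_f = 785.0·9.81·7.726 = 59.50 kPa

Δp ≈ 59.5 kPa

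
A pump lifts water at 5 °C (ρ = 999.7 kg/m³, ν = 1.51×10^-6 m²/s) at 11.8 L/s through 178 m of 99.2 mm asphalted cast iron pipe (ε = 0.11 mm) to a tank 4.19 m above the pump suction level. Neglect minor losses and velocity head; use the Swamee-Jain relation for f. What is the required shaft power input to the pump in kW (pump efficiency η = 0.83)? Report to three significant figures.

P_shaft ≈ 1.26 kW

V = 4Q/(πD²) = 1.527 m/s; Re = 1.00×10^5; ε/D = 0.00111; f = 0.02271
h_f = f(L/D)V²/2g = 4.841 m
Total head H = z + h_f = 4.19 + 4.841 = 9.031 m
P_hyd = ρgQH = 999.7·9.81·0.0118·9.031 = 1.045 kW
P_shaft = P_hyd/η = 1.045/0.83 = 1.259 kW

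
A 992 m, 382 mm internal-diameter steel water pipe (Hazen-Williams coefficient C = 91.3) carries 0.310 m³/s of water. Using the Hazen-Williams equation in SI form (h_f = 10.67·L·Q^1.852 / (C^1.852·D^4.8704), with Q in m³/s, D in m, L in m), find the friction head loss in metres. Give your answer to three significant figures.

h_f = 10.67·992·0.310^1.852 / (91.3^1.852·0.382^4.8704) = 30.72 m

h_f ≈ 30.7 m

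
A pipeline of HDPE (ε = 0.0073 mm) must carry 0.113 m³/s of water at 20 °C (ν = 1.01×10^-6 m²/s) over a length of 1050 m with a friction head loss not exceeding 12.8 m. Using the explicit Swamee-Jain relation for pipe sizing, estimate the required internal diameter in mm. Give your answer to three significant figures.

D ≈ 261 mm

Swamee-Jain (Type III): D = 0.66·[ε^1.25·(LQ²/(gh_f))^4.75 + ν·Q^9.4·(L/(gh_f))^5.2]^0.04
LQ²/(gh_f) = 0.1068; L/(gh_f) = 8.362
Term 1 = ε^1.25·(…)^4.75 = 9.21×10^-12; Term 2 = ν·Q^9.4·(…)^5.2 = 7.93×10^-11
D = 0.66·(9.21×10^-12 + 7.93×10^-11)^0.04 = 0.2615 m = 261 mm
Check: V = 2.10 m/s, Re = 5.45×10^5, f = 0.01335, h_f = 12.1 m ≈ 12.8 m ✓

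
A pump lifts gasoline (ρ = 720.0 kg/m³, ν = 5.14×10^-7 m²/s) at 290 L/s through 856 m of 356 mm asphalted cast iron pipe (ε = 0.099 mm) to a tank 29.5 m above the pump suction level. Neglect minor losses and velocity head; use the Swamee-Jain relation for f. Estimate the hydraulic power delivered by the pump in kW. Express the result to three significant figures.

P_hyd ≈ 92.8 kW

V = 4Q/(πD²) = 2.913 m/s; Re = 2.02×10^6; ε/D = 2.78×10^-4; f = 0.01517
h_f = f(L/D)V²/2g = 15.79 m
Total head H = z + h_f = 29.5 + 15.79 = 45.29 m
P_hyd = ρgQH = 720.0·9.81·0.290·45.29 = 92.76 kW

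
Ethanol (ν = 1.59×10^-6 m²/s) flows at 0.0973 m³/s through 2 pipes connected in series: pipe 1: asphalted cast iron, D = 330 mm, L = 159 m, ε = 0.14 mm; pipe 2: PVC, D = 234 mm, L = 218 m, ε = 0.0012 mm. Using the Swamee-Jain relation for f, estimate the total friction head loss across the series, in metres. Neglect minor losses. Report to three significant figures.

H ≈ 4.02 m

Pipe 1: V = 1.138 m/s, Re = 2.36×10^5, ε/D = 4.24×10^-4, f = 0.01824, h_1 = f(L/D)V²/2g = 0.5796 m
Pipe 2: V = 2.263 m/s, Re = 3.33×10^5, ε/D = 5.13×10^-6, f = 0.01416, h_2 = f(L/D)V²/2g = 3.442 m
Series → Q common, losses add: H = Σh = 4.022 m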